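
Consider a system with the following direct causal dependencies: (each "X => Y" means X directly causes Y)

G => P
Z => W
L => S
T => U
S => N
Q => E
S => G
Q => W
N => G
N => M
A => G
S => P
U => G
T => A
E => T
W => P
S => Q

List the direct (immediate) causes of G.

A, N, S, U

Upstream contributors include L, Q, E, T, but only A, N, S, U feed directly into G.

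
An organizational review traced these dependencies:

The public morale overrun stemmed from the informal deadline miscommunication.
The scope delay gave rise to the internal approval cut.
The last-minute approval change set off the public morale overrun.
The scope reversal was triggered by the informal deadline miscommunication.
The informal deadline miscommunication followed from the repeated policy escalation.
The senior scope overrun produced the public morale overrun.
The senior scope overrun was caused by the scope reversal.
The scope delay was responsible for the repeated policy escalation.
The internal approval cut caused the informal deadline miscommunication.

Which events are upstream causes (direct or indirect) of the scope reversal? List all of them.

Immediate cause of the scope reversal: the informal deadline miscommunication.
Further upstream: the scope delay, the internal approval cut, the repeated policy escalation.

the informal deadline miscommunication, the internal approval cut, the repeated policy escalation, the scope delay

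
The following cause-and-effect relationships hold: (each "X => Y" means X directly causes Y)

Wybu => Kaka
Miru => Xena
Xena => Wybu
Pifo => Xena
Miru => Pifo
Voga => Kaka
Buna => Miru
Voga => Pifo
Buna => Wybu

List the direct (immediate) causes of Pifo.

Miru, Voga

Upstream contributors include Buna, but only Miru, Voga feed directly into Pifo.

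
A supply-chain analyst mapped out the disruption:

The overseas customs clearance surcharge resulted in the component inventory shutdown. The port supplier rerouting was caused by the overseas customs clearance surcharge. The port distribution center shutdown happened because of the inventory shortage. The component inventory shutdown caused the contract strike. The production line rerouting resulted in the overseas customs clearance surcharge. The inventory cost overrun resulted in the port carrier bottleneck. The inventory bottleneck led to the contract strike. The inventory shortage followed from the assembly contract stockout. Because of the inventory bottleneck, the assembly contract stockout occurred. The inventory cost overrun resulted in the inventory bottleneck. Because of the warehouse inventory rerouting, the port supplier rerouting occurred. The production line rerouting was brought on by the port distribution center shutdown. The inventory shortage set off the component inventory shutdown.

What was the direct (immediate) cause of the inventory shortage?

Upstream contributors include the inventory cost overrun, the inventory bottleneck, but only the assembly contract stockout feeds directly into the inventory shortage.

the assembly contract stockout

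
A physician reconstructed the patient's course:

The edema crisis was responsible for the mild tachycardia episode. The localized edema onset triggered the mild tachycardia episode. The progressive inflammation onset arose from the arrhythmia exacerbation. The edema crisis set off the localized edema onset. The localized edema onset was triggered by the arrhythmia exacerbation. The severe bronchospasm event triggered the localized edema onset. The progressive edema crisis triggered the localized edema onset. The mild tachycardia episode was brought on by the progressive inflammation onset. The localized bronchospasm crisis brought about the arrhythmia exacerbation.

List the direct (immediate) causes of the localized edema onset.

Upstream contributors include the localized bronchospasm crisis, but only the arrhythmia exacerbation, the edema crisis, the progressive edema crisis, the severe bronchospasm event feed directly into the localized edema onset.

the arrhythmia exacerbation, the edema crisis, the progressive edema crisis, the severe bronchospasm event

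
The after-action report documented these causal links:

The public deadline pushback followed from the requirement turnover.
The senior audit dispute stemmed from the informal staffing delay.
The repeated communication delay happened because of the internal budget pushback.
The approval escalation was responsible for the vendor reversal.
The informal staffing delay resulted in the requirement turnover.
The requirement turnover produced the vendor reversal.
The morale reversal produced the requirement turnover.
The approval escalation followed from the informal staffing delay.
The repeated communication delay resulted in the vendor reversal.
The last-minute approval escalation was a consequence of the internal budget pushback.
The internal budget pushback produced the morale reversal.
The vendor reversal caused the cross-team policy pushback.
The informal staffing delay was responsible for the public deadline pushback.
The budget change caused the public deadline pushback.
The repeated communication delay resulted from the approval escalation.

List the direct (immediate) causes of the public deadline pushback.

the budget change, the informal staffing delay, the requirement turnover

Upstream contributors include the internal budget pushback, the morale reversal, but only the budget change, the informal staffing delay, the requirement turnover feed directly into the public deadline pushback.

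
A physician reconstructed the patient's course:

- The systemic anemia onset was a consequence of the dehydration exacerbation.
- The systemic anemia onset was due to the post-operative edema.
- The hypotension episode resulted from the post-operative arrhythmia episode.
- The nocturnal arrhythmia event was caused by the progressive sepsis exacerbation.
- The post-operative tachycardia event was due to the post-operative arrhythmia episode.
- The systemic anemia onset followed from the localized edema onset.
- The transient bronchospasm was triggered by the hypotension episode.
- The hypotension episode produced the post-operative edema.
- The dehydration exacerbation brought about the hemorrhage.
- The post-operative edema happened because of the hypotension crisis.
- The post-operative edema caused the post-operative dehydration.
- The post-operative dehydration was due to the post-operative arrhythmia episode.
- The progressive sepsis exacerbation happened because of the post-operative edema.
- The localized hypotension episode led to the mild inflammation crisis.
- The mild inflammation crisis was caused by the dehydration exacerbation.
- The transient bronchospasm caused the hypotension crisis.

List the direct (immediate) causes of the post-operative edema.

the hypotension crisis, the hypotension episode

Upstream contributors include the post-operative arrhythmia episode, the transient bronchospasm, but only the hypotension crisis, the hypotension episode feed directly into the post-operative edema.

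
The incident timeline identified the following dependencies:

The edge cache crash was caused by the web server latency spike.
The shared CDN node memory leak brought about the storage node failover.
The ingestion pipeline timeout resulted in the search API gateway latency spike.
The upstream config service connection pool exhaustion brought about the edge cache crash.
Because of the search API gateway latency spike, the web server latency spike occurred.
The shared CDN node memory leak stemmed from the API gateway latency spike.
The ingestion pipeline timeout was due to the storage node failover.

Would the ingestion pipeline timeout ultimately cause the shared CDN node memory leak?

The ingestion pipeline timeout leads to the search API gateway latency spike, the web server latency spike, the edge cache crash; the shared CDN node memory leak is not among them.

No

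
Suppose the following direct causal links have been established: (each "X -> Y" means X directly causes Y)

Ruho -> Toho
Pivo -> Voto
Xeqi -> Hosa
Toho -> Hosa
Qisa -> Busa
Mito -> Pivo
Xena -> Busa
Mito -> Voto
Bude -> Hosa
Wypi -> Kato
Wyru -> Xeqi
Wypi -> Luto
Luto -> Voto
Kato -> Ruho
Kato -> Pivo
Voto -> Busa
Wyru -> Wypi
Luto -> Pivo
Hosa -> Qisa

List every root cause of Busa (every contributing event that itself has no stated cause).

Bude, Mito, Wyru, Xena

Tracing upstream from Busa: Busa ← Qisa ← Hosa ← Xeqi ← Wyru.
A separate upstream branch: Busa ← Qisa ← Hosa ← Bude.
A separate upstream branch: Busa ← Voto ← Mito.
A separate upstream branch: Busa ← Xena.
Each of those chain origins has no stated cause.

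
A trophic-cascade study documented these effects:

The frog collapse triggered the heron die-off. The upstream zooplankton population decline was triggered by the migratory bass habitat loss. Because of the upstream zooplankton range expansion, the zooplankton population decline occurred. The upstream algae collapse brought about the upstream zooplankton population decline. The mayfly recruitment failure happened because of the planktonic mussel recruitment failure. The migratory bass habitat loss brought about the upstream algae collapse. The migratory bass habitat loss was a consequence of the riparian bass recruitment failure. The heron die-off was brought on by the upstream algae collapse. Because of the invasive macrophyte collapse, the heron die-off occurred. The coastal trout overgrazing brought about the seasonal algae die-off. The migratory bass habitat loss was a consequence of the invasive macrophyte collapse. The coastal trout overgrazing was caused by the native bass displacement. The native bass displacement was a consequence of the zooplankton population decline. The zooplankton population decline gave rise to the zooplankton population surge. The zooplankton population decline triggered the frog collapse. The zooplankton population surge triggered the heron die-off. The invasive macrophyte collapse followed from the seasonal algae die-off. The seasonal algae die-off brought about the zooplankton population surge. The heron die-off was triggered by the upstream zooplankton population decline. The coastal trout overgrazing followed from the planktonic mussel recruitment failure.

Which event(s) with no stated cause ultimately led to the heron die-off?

the planktonic mussel recruitment failure, the riparian bass recruitment failure, the upstream zooplankton range expansion

Tracing upstream from the heron die-off: the heron die-off ← the zooplankton population surge ← the seasonal algae die-off ← the coastal trout overgrazing ← the planktonic mussel recruitment failure.
A separate upstream branch: the heron die-off ← the zooplankton population surge ← the zooplankton population decline ← the upstream zooplankton range expansion.
A separate upstream branch: the heron die-off ← the upstream algae collapse ← the migratory bass habitat loss ← the riparian bass recruitment failure.
Each of those chain origins has no stated cause.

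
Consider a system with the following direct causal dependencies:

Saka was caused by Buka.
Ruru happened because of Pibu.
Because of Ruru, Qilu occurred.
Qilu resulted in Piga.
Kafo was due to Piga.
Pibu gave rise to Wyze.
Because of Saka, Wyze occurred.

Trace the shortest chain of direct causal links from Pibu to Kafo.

Pibu → Ruru → Qilu → Piga → Kafo

Pibu → Ruru
Ruru → Qilu
Qilu → Piga
Piga → Kafo
Length: 4 steps.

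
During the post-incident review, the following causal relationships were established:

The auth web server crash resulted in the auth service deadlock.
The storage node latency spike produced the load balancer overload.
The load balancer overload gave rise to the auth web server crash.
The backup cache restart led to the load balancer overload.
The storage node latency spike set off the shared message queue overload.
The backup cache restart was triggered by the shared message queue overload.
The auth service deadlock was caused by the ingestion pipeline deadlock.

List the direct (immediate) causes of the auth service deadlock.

the auth web server crash, the ingestion pipeline deadlock

Upstream contributors include the storage node latency spike, the shared message queue overload, the backup cache restart, the load balancer overload, but only the auth web server crash, the ingestion pipeline deadlock feed directly into the auth service deadlock.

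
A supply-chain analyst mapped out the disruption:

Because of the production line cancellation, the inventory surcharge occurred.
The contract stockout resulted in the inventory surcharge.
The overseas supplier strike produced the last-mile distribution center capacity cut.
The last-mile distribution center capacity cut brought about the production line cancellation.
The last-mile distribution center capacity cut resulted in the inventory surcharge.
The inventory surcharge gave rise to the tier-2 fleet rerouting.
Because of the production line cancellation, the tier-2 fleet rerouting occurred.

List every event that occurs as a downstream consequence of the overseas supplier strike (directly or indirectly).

Direct effects: the last-mile distribution center capacity cut.
2 steps out: the production line cancellation, the inventory surcharge.
3 steps out: the tier-2 fleet rerouting.
Not reachable from it: the contract stockout.

the inventory surcharge, the last-mile distribution center capacity cut, the production line cancellation, the tier-2 fleet rerouting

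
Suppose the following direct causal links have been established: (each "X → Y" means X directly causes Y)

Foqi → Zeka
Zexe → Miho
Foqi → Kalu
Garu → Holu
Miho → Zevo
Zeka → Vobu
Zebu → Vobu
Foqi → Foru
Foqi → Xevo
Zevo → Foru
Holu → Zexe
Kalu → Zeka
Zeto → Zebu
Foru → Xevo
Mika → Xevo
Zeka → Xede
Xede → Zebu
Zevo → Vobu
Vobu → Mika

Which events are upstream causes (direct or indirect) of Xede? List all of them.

Foqi, Kalu, Zeka

Immediate cause of Xede: Zeka.
Further upstream: Foqi, Kalu.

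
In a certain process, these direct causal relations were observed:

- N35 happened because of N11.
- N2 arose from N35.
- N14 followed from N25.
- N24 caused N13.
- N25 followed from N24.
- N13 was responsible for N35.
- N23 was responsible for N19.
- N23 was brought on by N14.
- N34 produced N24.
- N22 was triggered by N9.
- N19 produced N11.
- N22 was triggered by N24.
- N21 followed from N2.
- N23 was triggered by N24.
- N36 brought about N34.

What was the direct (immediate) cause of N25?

Upstream contributors include N36, N34, but only N24 feeds directly into N25.

N24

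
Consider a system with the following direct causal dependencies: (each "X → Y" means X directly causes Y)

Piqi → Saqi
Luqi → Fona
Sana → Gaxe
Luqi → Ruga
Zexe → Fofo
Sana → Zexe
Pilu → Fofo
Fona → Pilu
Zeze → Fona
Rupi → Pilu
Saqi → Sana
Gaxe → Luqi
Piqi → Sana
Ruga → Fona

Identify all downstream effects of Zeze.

Direct effects: Fona.
2 steps out: Pilu.
3 steps out: Fofo.
Not reachable from it: Piqi, Saqi, Sana, Rupi, Gaxe, Luqi, Ruga, Zexe.

Fofo, Fona, Pilu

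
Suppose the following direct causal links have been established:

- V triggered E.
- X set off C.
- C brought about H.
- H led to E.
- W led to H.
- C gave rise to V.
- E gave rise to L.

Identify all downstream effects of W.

Direct effects: H.
2 steps out: E.
3 steps out: L.
Not reachable from it: X, C, V.

E, H, L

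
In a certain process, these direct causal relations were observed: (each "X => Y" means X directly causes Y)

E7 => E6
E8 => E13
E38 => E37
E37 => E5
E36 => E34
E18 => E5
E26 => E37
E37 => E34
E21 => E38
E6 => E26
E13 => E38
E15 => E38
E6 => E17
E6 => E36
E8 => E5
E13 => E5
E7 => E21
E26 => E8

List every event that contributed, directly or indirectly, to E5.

Immediate causes of E5: E8, E13, E18, E37.
Further upstream: E7, E6, E15, E26, E21, E38.

E13, E15, E18, E21, E26, E37, E38, E6, E7, E8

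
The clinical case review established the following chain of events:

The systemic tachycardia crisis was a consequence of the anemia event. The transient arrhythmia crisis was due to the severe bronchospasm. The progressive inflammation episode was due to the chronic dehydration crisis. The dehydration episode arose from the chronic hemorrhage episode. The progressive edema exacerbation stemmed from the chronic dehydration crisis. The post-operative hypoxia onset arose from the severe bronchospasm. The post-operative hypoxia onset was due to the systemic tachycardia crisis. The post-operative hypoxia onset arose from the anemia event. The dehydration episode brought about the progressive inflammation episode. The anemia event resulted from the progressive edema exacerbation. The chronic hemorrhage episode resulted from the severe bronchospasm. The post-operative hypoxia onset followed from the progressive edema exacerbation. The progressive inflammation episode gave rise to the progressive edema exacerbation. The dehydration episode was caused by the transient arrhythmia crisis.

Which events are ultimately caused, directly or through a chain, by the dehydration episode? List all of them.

Direct effects: the progressive inflammation episode.
2 steps out: the progressive edema exacerbation.
3 steps out: the anemia event, the post-operative hypoxia onset.
4 steps out: the systemic tachycardia crisis.
Not reachable from it: the severe bronchospasm, the chronic hemorrhage episode, the chronic dehydration crisis, the transient arrhythmia crisis.

the anemia event, the post-operative hypoxia onset, the progressive edema exacerbation, the progressive inflammation episode, the systemic tachycardia crisis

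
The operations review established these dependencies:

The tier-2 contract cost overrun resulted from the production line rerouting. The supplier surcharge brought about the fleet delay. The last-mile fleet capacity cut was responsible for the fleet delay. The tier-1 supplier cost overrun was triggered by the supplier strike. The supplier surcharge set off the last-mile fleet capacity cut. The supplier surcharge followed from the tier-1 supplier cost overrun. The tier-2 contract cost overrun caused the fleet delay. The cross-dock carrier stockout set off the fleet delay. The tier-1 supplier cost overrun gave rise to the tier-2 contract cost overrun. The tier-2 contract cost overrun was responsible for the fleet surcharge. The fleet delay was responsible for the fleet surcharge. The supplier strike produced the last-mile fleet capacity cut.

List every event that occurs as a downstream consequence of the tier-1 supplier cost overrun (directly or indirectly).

Direct effects: the tier-2 contract cost overrun, the supplier surcharge.
2 steps out: the last-mile fleet capacity cut, the fleet delay, the fleet surcharge.
Not reachable from it: the production line rerouting, the supplier strike, the cross-dock carrier stockout.

the fleet delay, the fleet surcharge, the last-mile fleet capacity cut, the supplier surcharge, the tier-2 contract cost overrun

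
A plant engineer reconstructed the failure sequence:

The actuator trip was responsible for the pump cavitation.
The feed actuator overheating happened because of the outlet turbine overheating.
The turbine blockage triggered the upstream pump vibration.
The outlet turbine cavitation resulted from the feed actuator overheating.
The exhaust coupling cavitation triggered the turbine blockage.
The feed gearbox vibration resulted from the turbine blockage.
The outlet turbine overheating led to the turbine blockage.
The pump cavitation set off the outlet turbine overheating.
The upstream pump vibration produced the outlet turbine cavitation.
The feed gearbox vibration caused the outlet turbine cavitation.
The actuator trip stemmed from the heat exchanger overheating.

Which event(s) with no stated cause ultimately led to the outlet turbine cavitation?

Tracing upstream from the outlet turbine cavitation: the outlet turbine cavitation ← the feed actuator overheating ← the outlet turbine overheating ← the pump cavitation ← the actuator trip ← the heat exchanger overheating.
A separate upstream branch: the outlet turbine cavitation ← the upstream pump vibration ← the turbine blockage ← the exhaust coupling cavitation.
Each of those chain origins has no stated cause.

the exhaust coupling cavitation, the heat exchanger overheating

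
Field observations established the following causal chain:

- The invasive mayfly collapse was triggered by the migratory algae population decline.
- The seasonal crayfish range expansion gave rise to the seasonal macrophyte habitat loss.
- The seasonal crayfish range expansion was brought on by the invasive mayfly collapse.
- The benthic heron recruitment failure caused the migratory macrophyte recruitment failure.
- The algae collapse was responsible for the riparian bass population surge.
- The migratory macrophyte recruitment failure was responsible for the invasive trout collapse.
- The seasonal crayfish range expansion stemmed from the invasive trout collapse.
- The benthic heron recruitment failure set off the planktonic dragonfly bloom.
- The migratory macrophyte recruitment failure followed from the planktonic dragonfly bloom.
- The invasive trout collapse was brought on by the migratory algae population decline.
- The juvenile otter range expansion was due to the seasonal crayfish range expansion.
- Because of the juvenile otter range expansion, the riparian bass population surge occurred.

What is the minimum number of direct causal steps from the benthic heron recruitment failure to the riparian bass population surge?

Shortest chain: the benthic heron recruitment failure → the migratory macrophyte recruitment failure → the invasive trout collapse → the seasonal crayfish range expansion → the juvenile otter range expansion → the riparian bass population surge.

5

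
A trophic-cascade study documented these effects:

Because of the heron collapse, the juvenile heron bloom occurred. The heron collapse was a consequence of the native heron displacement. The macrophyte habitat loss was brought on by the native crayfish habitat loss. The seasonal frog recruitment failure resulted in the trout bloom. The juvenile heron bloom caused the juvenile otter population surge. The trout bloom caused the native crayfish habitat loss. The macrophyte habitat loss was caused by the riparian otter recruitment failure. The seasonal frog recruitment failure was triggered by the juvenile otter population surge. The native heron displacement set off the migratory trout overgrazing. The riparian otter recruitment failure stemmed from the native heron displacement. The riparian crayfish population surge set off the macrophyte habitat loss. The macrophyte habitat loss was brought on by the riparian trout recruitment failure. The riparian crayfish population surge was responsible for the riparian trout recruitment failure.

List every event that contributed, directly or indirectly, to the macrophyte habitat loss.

the heron collapse, the juvenile heron bloom, the juvenile otter population surge, the native crayfish habitat loss, the native heron displacement, the riparian crayfish population surge, the riparian otter recruitment failure, the riparian trout recruitment failure, the seasonal frog recruitment failure, the trout bloom

Immediate causes of the macrophyte habitat loss: the riparian crayfish population surge, the native crayfish habitat loss, the riparian trout recruitment failure, the riparian otter recruitment failure.
Further upstream: the native heron displacement, the heron collapse, the juvenile heron bloom, the juvenile otter population surge, the seasonal frog recruitment failure, the trout bloom.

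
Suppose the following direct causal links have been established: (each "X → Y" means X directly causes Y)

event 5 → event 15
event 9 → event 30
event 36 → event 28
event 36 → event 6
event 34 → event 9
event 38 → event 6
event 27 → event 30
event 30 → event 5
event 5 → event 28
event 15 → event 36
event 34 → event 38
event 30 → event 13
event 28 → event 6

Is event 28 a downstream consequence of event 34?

There is a causal chain: event 34 → event 9 → event 30 → event 5 → event 28.

Yes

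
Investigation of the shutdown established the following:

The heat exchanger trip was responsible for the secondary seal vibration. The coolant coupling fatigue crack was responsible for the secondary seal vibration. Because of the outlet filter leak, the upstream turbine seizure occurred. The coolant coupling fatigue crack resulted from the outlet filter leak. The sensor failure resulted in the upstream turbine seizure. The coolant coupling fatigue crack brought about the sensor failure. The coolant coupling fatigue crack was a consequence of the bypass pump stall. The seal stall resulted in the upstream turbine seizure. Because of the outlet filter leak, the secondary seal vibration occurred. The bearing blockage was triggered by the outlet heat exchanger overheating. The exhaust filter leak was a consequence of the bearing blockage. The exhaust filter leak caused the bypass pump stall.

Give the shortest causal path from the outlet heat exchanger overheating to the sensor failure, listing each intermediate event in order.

the outlet heat exchanger overheating → the bearing blockage
the bearing blockage → the exhaust filter leak
the exhaust filter leak → the bypass pump stall
the bypass pump stall → the coolant coupling fatigue crack
the coolant coupling fatigue crack → the sensor failure
Length: 5 steps.

the outlet heat exchanger overheating → the bearing blockage → the exhaust filter leak → the bypass pump stall → the coolant coupling fatigue crack → the sensor failure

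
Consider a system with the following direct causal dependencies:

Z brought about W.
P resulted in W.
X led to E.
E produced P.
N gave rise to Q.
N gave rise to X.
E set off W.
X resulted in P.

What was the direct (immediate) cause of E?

X

Upstream contributors include N, but only X feeds directly into E.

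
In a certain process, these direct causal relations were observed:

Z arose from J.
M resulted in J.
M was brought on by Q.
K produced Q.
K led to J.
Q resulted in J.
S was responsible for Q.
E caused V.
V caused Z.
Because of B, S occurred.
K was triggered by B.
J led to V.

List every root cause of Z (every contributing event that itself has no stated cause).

Tracing upstream from Z: Z ← J ← K ← B.
A separate upstream branch: Z ← V ← E.
Each of those chain origins has no stated cause.

B, E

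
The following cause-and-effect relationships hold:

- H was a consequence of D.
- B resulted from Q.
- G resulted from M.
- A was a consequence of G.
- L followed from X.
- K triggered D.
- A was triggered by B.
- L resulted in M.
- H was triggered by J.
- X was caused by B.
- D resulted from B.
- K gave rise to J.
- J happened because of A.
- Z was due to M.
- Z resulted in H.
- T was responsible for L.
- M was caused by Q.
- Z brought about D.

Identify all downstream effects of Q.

A, B, D, G, H, J, L, M, X, Z

Direct effects: B, M.
2 steps out: X, Z, G, A, D.
3 steps out: L, J, H.
Not reachable from it: K, T.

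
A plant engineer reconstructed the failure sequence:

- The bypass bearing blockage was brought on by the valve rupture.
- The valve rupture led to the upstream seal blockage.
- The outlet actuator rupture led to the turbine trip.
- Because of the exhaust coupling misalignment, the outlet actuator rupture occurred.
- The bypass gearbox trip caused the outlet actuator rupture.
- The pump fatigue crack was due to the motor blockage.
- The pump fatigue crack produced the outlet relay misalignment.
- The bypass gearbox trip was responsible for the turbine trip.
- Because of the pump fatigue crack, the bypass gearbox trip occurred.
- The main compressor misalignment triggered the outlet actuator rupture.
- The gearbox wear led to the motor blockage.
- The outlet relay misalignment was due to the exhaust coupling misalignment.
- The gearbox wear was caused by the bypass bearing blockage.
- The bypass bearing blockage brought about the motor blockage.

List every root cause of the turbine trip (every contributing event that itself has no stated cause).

the exhaust coupling misalignment, the main compressor misalignment, the valve rupture

Tracing upstream from the turbine trip: the turbine trip ← the bypass gearbox trip ← the pump fatigue crack ← the motor blockage ← the bypass bearing blockage ← the valve rupture.
A separate upstream branch: the turbine trip ← the outlet actuator rupture ← the main compressor misalignment.
A separate upstream branch: the turbine trip ← the outlet actuator rupture ← the exhaust coupling misalignment.
Each of those chain origins has no stated cause.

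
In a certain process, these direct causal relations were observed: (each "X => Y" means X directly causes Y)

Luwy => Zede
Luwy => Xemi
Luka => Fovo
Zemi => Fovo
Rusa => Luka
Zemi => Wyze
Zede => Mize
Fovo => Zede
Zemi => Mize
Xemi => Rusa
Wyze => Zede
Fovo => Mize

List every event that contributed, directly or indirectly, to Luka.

Luwy, Rusa, Xemi

Immediate cause of Luka: Rusa.
Further upstream: Luwy, Xemi.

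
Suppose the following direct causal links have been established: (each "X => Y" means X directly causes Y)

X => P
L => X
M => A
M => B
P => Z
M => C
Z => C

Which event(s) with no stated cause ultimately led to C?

Tracing upstream from C: C ← Z ← P ← X ← L.
A separate upstream branch: C ← M.
Each of those chain origins has no stated cause.

L, M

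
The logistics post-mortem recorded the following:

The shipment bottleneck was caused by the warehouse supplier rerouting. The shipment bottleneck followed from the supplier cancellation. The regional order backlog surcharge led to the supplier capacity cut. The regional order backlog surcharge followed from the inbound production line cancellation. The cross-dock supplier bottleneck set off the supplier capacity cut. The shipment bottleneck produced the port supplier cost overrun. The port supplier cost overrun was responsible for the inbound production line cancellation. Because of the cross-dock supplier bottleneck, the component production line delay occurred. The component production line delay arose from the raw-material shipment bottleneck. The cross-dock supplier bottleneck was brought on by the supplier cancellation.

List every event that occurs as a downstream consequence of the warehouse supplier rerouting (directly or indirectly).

Direct effects: the shipment bottleneck.
2 steps out: the port supplier cost overrun.
3 steps out: the inbound production line cancellation.
4 steps out: the regional order backlog surcharge.
5 steps out: the supplier capacity cut.
Not reachable from it: the supplier cancellation, the cross-dock supplier bottleneck, the raw-material shipment bottleneck, the component production line delay.

the inbound production line cancellation, the port supplier cost overrun, the regional order backlog surcharge, the shipment bottleneck, the supplier capacity cut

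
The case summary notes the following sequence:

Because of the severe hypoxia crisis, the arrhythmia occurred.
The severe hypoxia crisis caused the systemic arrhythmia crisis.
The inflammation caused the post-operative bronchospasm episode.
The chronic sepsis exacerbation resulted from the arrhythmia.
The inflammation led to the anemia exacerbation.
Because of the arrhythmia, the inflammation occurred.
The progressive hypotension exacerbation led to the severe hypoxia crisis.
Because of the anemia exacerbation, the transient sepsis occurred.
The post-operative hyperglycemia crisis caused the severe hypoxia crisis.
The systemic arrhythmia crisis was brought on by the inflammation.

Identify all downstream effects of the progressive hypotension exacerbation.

Direct effects: the severe hypoxia crisis.
2 steps out: the arrhythmia, the systemic arrhythmia crisis.
3 steps out: the inflammation, the chronic sepsis exacerbation.
4 steps out: the anemia exacerbation, the post-operative bronchospasm episode.
5 steps out: the transient sepsis.
Not reachable from it: the post-operative hyperglycemia crisis.

the anemia exacerbation, the arrhythmia, the chronic sepsis exacerbation, the inflammation, the post-operative bronchospasm episode, the severe hypoxia crisis, the systemic arrhythmia crisis, the transient sepsis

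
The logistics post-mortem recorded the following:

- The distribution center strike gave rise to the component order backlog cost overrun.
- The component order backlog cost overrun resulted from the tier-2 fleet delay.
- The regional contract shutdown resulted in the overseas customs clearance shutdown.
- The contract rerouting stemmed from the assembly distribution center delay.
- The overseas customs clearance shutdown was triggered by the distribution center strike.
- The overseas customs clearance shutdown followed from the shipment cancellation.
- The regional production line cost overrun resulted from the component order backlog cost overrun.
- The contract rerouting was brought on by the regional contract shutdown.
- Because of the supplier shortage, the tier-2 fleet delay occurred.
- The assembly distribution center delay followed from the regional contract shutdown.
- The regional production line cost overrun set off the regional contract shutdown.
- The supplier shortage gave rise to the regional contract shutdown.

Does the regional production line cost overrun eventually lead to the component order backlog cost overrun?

The regional production line cost overrun leads to the regional contract shutdown, the assembly distribution center delay, the contract rerouting, the overseas customs clearance shutdown; the component order backlog cost overrun is not among them.

No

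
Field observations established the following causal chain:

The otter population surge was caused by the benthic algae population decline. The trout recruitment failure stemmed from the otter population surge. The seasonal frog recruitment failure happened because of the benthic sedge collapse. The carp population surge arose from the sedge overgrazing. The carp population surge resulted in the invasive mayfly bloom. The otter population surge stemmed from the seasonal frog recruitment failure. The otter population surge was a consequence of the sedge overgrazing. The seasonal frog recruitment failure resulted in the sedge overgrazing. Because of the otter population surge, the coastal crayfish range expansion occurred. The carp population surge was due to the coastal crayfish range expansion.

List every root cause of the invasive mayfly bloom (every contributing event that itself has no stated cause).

Tracing upstream from the invasive mayfly bloom: the invasive mayfly bloom ← the carp population surge ← the sedge overgrazing ← the seasonal frog recruitment failure ← the benthic sedge collapse.
A separate upstream branch: the invasive mayfly bloom ← the carp population surge ← the coastal crayfish range expansion ← the otter population surge ← the benthic algae population decline.
Each of those chain origins has no stated cause.

the benthic algae population decline, the benthic sedge collapse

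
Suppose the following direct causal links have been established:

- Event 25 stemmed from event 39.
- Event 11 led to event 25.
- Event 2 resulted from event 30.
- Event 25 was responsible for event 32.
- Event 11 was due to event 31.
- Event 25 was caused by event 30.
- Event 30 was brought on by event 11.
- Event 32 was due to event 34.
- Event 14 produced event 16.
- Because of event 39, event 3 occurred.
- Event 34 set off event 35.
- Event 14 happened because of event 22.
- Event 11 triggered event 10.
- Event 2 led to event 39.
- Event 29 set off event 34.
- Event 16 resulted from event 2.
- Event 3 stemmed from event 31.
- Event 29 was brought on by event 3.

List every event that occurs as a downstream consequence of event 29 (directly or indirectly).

event 32, event 34, event 35

Direct effects: event 34.
2 steps out: event 35, event 32.
Not reachable from it: event 31, event 11, event 30, event 10, event 2, event 39, event 3, event 22, event 14, event 16, event 25.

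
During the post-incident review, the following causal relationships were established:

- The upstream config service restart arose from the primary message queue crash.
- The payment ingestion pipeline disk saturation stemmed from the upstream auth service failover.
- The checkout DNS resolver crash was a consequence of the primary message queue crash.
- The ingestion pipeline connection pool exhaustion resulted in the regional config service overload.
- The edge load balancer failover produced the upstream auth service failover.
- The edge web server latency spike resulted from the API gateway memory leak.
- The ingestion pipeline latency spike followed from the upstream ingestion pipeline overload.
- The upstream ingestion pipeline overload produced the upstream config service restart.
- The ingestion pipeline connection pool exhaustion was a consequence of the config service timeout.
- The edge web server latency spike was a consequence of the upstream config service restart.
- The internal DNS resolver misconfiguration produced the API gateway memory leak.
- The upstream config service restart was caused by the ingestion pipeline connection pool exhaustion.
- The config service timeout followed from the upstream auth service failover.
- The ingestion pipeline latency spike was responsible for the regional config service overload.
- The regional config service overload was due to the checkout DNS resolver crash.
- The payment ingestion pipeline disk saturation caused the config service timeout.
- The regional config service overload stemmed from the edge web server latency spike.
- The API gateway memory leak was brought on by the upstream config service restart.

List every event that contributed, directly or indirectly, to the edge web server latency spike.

Immediate causes of the edge web server latency spike: the upstream config service restart, the API gateway memory leak.
Further upstream: the edge load balancer failover, the upstream auth service failover, the payment ingestion pipeline disk saturation, the config service timeout, the internal DNS resolver misconfiguration, the ingestion pipeline connection pool exhaustion, the upstream ingestion pipeline overload, the primary message queue crash.

the API gateway memory leak, the config service timeout, the edge load balancer failover, the ingestion pipeline connection pool exhaustion, the internal DNS resolver misconfiguration, the payment ingestion pipeline disk saturation, the primary message queue crash, the upstream auth service failover, the upstream config service restart, the upstream ingestion pipeline overload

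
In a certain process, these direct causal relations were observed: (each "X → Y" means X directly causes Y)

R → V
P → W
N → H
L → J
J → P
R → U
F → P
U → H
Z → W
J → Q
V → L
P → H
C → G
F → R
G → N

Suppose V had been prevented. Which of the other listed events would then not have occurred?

Downstream of V: L, J, P, W, Q, H.
Of those, still caused via another path: P, W, H.
The remainder have no surviving cause.

J, L, Q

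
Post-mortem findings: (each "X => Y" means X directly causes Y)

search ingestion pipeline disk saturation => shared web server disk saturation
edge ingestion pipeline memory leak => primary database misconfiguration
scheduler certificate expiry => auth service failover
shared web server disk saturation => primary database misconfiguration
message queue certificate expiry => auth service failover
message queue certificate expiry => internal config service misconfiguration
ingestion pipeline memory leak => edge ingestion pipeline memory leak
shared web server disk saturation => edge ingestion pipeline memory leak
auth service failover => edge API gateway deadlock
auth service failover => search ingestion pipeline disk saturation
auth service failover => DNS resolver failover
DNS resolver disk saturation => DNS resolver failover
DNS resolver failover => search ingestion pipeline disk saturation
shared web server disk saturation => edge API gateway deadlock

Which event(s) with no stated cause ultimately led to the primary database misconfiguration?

Tracing upstream from the primary database misconfiguration: the primary database misconfiguration ← the shared web server disk saturation ← the search ingestion pipeline disk saturation ← the auth service failover ← the message queue certificate expiry.
A separate upstream branch: the primary database misconfiguration ← the shared web server disk saturation ← the search ingestion pipeline disk saturation ← the auth service failover ← the scheduler certificate expiry.
A separate upstream branch: the primary database misconfiguration ← the shared web server disk saturation ← the search ingestion pipeline disk saturation ← the DNS resolver failover ← the DNS resolver disk saturation.
A separate upstream branch: the primary database misconfiguration ← the edge ingestion pipeline memory leak ← the ingestion pipeline memory leak.
Each of those chain origins has no stated cause.

the DNS resolver disk saturation, the ingestion pipeline memory leak, the message queue certificate expiry, the scheduler certificate expiry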